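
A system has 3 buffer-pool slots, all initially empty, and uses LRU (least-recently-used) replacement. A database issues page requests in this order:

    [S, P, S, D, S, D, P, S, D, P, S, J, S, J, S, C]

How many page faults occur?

5

S → fault, frames {S}
P → fault, frames {S,P}
S → hit
D → fault, frames {P,S,D}
S → hit
D → hit
P → hit
S → hit
D → hit
P → hit
S → hit
J → fault, evict D, frames {P,S,J}
S → hit
J → hit
S → hit
C → fault, evict P, frames {J,S,C}
Page faults: 5.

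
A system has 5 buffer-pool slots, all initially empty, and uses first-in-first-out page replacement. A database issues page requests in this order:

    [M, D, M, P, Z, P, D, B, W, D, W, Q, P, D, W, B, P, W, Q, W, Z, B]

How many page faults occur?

11

M → miss, frames {M}
D → miss, frames {M,D}
M → hit
P → miss, frames {M,D,P}
Z → miss, frames {M,D,P,Z}
P → hit
D → hit
B → miss, frames {M,D,P,Z,B}
W → miss, evict M, frames {D,P,Z,B,W}
D → hit
W → hit
Q → miss, evict D, frames {P,Z,B,W,Q}
P → hit
D → miss, evict P, frames {Z,B,W,Q,D}
W → hit
B → hit
P → miss, evict Z, frames {B,W,Q,D,P}
W → hit
Q → hit
W → hit
Z → miss, evict B, frames {W,Q,D,P,Z}
B → miss, evict W, frames {Q,D,P,Z,B}
Page faults: 11.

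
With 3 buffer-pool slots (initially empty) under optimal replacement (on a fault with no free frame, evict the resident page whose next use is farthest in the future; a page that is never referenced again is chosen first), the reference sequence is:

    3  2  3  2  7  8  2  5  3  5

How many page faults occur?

5

3: fault, frames [3]
2: fault, frames [3, 2]
3: hit
2: hit
7: fault, frames [3, 2, 7]
8: fault, evict 7, frames [3, 2, 8]
2: hit
5: fault, evict 8, frames [3, 2, 5]
3: hit
5: hit
Page faults: 5.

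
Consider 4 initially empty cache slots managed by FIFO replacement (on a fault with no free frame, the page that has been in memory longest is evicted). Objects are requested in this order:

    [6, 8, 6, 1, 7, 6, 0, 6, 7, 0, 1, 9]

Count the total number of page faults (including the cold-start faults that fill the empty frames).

7

6 -> fault, frames (6)
8 -> fault, frames (6 8)
6 -> hit
1 -> fault, frames (6 8 1)
7 -> fault, frames (6 8 1 7)
6 -> hit
0 -> fault, evict 6, frames (8 1 7 0)
6 -> fault, evict 8, frames (1 7 0 6)
7 -> hit
0 -> hit
1 -> hit
9 -> fault, evict 1, frames (7 0 6 9)
Page faults: 7.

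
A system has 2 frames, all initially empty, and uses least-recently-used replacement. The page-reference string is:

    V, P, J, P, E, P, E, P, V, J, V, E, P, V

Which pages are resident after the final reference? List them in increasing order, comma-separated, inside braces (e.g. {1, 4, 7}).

{P, V}

V: miss, frames {V}
P: miss, frames {V,P}
J: miss, evict V, frames {P,J}
P: hit
E: miss, evict J, frames {P,E}
P: hit
E: hit
P: hit
V: miss, evict E, frames {P,V}
J: miss, evict P, frames {V,J}
V: hit
E: miss, evict J, frames {V,E}
P: miss, evict V, frames {E,P}
V: miss, evict E, frames {P,V}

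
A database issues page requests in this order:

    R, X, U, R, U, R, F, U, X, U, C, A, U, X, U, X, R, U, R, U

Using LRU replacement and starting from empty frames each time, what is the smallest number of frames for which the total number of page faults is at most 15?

f=1: 20 faults
f=2: 13 faults
f=3: 9 faults
f=4: 7 faults
f=5: 7 faults
f=6: 6 faults
Smallest f with faults ≤ 15 is 2.

2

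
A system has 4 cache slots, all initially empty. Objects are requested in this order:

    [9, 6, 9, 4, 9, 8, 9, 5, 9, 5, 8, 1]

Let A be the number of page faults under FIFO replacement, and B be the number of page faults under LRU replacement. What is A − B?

1

Under FIFO: F F . F . F . F F . . F → 7 faults.
Under LRU: F F . F . F . F . . . F → 6 faults.
A − B = 7 − 6 = 1.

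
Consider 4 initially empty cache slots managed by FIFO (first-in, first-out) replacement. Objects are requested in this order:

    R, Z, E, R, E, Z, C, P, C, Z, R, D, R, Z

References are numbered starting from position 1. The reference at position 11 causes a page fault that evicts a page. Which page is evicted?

pos 1: R -> miss, frames [R]
pos 2: Z -> miss, frames [R, Z]
pos 3: E -> miss, frames [R, Z, E]
pos 4: R -> hit
pos 5: E -> hit
pos 6: Z -> hit
pos 7: C -> miss, frames [R, Z, E, C]
pos 8: P -> miss, evict R, frames [Z, E, C, P]
pos 9: C -> hit
pos 10: Z -> hit
pos 11: R -> miss, evict Z, frames [E, C, P, R]
At position 11, page Z is evicted.

Z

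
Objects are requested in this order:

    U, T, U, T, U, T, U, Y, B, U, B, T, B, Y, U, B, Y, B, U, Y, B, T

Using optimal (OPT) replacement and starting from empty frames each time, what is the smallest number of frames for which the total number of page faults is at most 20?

f=1: 22 faults
f=2: 11 faults
f=3: 6 faults
f=4: 4 faults
Smallest f with faults ≤ 20 is 2.

2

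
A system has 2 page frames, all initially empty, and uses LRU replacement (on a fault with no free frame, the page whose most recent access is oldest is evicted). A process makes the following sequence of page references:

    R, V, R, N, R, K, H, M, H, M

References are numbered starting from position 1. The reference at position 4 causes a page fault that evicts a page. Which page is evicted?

pos 1: R: fault, frames {R}
pos 2: V: fault, frames {R,V}
pos 3: R: hit
pos 4: N: fault, evict V, frames {R,N}
At position 4, page V is evicted.

V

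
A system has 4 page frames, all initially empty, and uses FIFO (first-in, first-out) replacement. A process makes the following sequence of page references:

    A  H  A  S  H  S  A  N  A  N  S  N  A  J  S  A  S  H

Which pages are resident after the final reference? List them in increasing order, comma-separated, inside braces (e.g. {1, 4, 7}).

{A, H, J, N}

A → miss, frames {A}
H → miss, frames {A,H}
A → hit
S → miss, frames {A,H,S}
H → hit
S → hit
A → hit
N → miss, frames {A,H,S,N}
A → hit
N → hit
S → hit
N → hit
A → hit
J → miss, evict A, frames {H,S,N,J}
S → hit
A → miss, evict H, frames {S,N,J,A}
S → hit
H → miss, evict S, frames {N,J,A,H}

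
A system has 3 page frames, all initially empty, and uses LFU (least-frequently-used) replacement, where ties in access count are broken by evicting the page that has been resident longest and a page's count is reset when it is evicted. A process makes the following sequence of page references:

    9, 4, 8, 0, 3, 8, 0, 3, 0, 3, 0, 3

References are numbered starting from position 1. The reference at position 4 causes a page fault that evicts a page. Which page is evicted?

9

pos 1: 9 → fault, frames [9]
pos 2: 4 → fault, frames [9, 4]
pos 3: 8 → fault, frames [9, 4, 8]
pos 4: 0 → fault, evict 9, frames [4, 8, 0]
At position 4, page 9 is evicted.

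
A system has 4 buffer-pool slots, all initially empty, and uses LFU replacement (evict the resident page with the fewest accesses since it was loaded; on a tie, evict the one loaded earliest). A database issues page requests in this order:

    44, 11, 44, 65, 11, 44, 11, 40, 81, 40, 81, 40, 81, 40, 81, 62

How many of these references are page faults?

44: fault, frames {44}
11: fault, frames {44,11}
44: hit
65: fault, frames {44,11,65}
11: hit
44: hit
11: hit
40: fault, frames {44,11,65,40}
81: fault, evict 65, frames {44,11,40,81}
40: hit
81: hit
40: hit
81: hit
40: hit
81: hit
62: fault, evict 44, frames {11,40,81,62}
Page faults: 6.

6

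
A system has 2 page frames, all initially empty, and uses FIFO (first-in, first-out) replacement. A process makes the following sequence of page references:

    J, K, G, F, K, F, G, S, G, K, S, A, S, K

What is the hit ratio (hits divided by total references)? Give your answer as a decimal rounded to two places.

J: fault, frames {J}
K: fault, frames {J,K}
G: fault, evict J, frames {K,G}
F: fault, evict K, frames {G,F}
K: fault, evict G, frames {F,K}
F: hit
G: fault, evict F, frames {K,G}
S: fault, evict K, frames {G,S}
G: hit
K: fault, evict G, frames {S,K}
S: hit
A: fault, evict S, frames {K,A}
S: fault, evict K, frames {A,S}
K: fault, evict A, frames {S,K}
Hits: 3 of 14 references → 3/14 = 0.2143.

0.21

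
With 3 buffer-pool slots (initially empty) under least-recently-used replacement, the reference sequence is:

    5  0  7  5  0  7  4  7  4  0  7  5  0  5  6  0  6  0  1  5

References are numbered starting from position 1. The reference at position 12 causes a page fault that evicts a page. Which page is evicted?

pos 1: 5: miss, frames (5)
pos 2: 0: miss, frames (5 0)
pos 3: 7: miss, frames (5 0 7)
pos 4: 5: hit
pos 5: 0: hit
pos 6: 7: hit
pos 7: 4: miss, evict 5, frames (0 7 4)
pos 8: 7: hit
pos 9: 4: hit
pos 10: 0: hit
pos 11: 7: hit
pos 12: 5: miss, evict 4, frames (0 7 5)
At position 12, page 4 is evicted.

4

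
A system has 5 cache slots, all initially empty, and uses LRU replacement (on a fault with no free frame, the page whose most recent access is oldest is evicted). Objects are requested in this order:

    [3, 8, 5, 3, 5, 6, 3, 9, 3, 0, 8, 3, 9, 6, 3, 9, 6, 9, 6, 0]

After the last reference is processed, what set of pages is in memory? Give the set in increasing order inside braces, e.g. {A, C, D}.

{0, 3, 6, 8, 9}

3: fault, frames [3]
8: fault, frames [3, 8]
5: fault, frames [3, 8, 5]
3: hit
5: hit
6: fault, frames [8, 3, 5, 6]
3: hit
9: fault, frames [8, 5, 6, 3, 9]
3: hit
0: fault, evict 8, frames [5, 6, 9, 3, 0]
8: fault, evict 5, frames [6, 9, 3, 0, 8]
3: hit
9: hit
6: hit
3: hit
9: hit
6: hit
9: hit
6: hit
0: hit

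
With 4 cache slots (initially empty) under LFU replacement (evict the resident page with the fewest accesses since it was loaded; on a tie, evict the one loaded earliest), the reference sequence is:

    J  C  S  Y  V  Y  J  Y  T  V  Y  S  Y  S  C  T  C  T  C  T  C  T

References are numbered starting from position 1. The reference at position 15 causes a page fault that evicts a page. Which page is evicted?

T

pos 1: J -> miss, frames [J]
pos 2: C -> miss, frames [J, C]
pos 3: S -> miss, frames [J, C, S]
pos 4: Y -> miss, frames [J, C, S, Y]
pos 5: V -> miss, evict J, frames [C, S, Y, V]
pos 6: Y -> hit
pos 7: J -> miss, evict C, frames [S, Y, V, J]
pos 8: Y -> hit
pos 9: T -> miss, evict S, frames [Y, V, J, T]
pos 10: V -> hit
pos 11: Y -> hit
pos 12: S -> miss, evict J, frames [Y, V, T, S]
pos 13: Y -> hit
pos 14: S -> hit
pos 15: C -> miss, evict T, frames [Y, V, S, C]
At position 15, page T is evicted.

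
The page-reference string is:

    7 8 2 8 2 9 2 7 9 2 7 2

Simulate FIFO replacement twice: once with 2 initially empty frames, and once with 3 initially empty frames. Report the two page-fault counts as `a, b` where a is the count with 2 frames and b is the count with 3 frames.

6, 5

2 frames: F F F . . F . F . F . . → 6 faults.
3 frames: F F F . . F . F . . . . → 5 faults.
5 < 6: adding a frame reduced faults, as is typical.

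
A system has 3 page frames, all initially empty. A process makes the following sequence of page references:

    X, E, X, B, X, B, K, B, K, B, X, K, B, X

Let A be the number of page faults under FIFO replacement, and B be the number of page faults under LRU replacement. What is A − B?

Under FIFO: F F . F . . F . . . F . . . → 5 faults.
Under LRU: F F . F . . F . . . . . . . → 4 faults.
A − B = 5 − 4 = 1.

1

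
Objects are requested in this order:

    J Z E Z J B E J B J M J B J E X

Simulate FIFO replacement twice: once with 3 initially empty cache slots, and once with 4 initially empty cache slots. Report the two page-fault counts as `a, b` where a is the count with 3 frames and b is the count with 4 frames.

3 frames: F F F . . F . F . . F . . . F F → 8 faults.
4 frames: F F F . . F . . . . F F . . . F → 7 faults.
7 < 8: adding a frame reduced faults, as is typical.

8, 7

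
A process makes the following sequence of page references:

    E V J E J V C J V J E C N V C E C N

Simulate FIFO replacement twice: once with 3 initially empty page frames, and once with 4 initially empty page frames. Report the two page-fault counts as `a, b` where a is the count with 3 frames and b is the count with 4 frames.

3 frames: F F F . . . F . . . F . F F F F . F → 10 faults.
4 frames: F F F . . . F . . . . . F . . F . . → 6 faults.
6 < 10: adding a frame reduced faults, as is typical.

10, 6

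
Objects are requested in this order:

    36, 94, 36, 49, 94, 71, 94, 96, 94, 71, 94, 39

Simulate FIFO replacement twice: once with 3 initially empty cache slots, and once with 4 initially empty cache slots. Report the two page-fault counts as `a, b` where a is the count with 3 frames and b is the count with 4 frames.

7, 6

3 frames: F F . F . F . F F . . F → 7 faults.
4 frames: F F . F . F . F . . . F → 6 faults.
6 < 7: adding a frame reduced faults, as is typical.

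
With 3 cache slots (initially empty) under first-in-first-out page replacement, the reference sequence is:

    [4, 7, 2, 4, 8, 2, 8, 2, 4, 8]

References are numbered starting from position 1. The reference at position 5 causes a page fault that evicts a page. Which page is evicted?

pos 1: 4 -> miss, frames {4}
pos 2: 7 -> miss, frames {4,7}
pos 3: 2 -> miss, frames {4,7,2}
pos 4: 4 -> hit
pos 5: 8 -> miss, evict 4, frames {7,2,8}
At position 5, page 4 is evicted.

4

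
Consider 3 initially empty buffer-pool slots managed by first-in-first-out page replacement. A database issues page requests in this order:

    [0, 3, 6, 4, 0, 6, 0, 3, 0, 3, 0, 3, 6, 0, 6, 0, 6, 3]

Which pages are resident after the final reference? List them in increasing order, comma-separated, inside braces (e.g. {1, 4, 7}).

{0, 3, 6}

0 -> fault, frames [0]
3 -> fault, frames [0, 3]
6 -> fault, frames [0, 3, 6]
4 -> fault, evict 0, frames [3, 6, 4]
0 -> fault, evict 3, frames [6, 4, 0]
6 -> hit
0 -> hit
3 -> fault, evict 6, frames [4, 0, 3]
0 -> hit
3 -> hit
0 -> hit
3 -> hit
6 -> fault, evict 4, frames [0, 3, 6]
0 -> hit
6 -> hit
0 -> hit
6 -> hit
3 -> hit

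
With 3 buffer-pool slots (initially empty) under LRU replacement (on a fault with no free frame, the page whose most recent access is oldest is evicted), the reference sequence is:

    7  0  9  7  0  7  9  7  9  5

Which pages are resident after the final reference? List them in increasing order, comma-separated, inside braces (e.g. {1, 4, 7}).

{5, 7, 9}

7 → miss, frames {7}
0 → miss, frames {7,0}
9 → miss, frames {7,0,9}
7 → hit
0 → hit
7 → hit
9 → hit
7 → hit
9 → hit
5 → miss, evict 0, frames {7,9,5}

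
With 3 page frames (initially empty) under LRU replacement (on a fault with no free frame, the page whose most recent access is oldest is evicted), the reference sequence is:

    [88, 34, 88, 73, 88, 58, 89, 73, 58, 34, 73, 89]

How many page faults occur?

8

88 -> miss, frames (88)
34 -> miss, frames (88 34)
88 -> hit
73 -> miss, frames (34 88 73)
88 -> hit
58 -> miss, evict 34, frames (73 88 58)
89 -> miss, evict 73, frames (88 58 89)
73 -> miss, evict 88, frames (58 89 73)
58 -> hit
34 -> miss, evict 89, frames (73 58 34)
73 -> hit
89 -> miss, evict 58, frames (34 73 89)
Page faults: 8.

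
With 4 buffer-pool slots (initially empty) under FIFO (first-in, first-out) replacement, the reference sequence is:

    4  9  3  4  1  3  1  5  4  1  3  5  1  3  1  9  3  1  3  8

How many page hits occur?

10

4: miss, frames [4]
9: miss, frames [4, 9]
3: miss, frames [4, 9, 3]
4: hit
1: miss, frames [4, 9, 3, 1]
3: hit
1: hit
5: miss, evict 4, frames [9, 3, 1, 5]
4: miss, evict 9, frames [3, 1, 5, 4]
1: hit
3: hit
5: hit
1: hit
3: hit
1: hit
9: miss, evict 3, frames [1, 5, 4, 9]
3: miss, evict 1, frames [5, 4, 9, 3]
1: miss, evict 5, frames [4, 9, 3, 1]
3: hit
8: miss, evict 4, frames [9, 3, 1, 8]
Hits: 10.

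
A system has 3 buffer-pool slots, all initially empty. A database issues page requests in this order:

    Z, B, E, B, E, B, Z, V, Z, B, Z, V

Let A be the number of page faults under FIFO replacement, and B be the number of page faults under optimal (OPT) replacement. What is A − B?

2

Under FIFO: F F F . . . . F F F . . → 6 faults.
Under OPT: F F F . . . . F . . . . → 4 faults.
A − B = 6 − 4 = 2.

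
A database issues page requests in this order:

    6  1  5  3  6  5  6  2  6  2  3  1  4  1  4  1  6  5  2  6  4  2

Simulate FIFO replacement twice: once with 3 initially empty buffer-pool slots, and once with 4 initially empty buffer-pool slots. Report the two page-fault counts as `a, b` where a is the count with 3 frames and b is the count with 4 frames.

12, 11

3 frames: F F F F F . . F . . . F F . . . F F F . F . → 12 faults.
4 frames: F F F F . . . F F . . F F . . . . F F F . . → 11 faults.
11 < 12: adding a frame reduced faults, as is typical.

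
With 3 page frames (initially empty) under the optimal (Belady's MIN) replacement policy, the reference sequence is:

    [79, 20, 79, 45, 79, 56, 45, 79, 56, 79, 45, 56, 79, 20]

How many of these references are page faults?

5

79: miss, frames {79}
20: miss, frames {79,20}
79: hit
45: miss, frames {79,20,45}
79: hit
56: miss, evict 20, frames {79,45,56}
45: hit
79: hit
56: hit
79: hit
45: hit
56: hit
79: hit
20: miss, evict 56, frames {79,45,20}
Page faults: 5.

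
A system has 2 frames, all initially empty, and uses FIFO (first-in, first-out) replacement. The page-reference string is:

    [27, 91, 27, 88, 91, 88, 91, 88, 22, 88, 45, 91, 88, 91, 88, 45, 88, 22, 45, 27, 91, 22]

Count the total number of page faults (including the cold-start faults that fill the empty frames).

12

27 -> miss, frames {27}
91 -> miss, frames {27,91}
27 -> hit
88 -> miss, evict 27, frames {91,88}
91 -> hit
88 -> hit
91 -> hit
88 -> hit
22 -> miss, evict 91, frames {88,22}
88 -> hit
45 -> miss, evict 88, frames {22,45}
91 -> miss, evict 22, frames {45,91}
88 -> miss, evict 45, frames {91,88}
91 -> hit
88 -> hit
45 -> miss, evict 91, frames {88,45}
88 -> hit
22 -> miss, evict 88, frames {45,22}
45 -> hit
27 -> miss, evict 45, frames {22,27}
91 -> miss, evict 22, frames {27,91}
22 -> miss, evict 27, frames {91,22}
Page faults: 12.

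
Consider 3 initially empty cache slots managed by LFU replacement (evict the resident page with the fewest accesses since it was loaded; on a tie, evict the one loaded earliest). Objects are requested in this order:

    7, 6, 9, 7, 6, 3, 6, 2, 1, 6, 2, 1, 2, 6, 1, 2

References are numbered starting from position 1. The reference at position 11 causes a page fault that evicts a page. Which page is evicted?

pos 1: 7: miss, frames {7}
pos 2: 6: miss, frames {7,6}
pos 3: 9: miss, frames {7,6,9}
pos 4: 7: hit
pos 5: 6: hit
pos 6: 3: miss, evict 9, frames {7,6,3}
pos 7: 6: hit
pos 8: 2: miss, evict 3, frames {7,6,2}
pos 9: 1: miss, evict 2, frames {7,6,1}
pos 10: 6: hit
pos 11: 2: miss, evict 1, frames {7,6,2}
At position 11, page 1 is evicted.

1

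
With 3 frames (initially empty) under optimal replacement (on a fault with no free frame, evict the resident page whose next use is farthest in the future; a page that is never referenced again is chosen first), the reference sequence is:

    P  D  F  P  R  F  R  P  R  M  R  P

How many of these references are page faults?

5

P → fault, frames (P)
D → fault, frames (P D)
F → fault, frames (P D F)
P → hit
R → fault, evict D, frames (P F R)
F → hit
R → hit
P → hit
R → hit
M → fault, evict F, frames (P R M)
R → hit
P → hit
Page faults: 5.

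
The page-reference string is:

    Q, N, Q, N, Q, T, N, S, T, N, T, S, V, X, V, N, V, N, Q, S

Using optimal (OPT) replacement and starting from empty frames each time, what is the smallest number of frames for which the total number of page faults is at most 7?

f=1: 20 faults
f=2: 11 faults
f=3: 8 faults
f=4: 7 faults
f=5: 6 faults
f=6: 6 faults
Smallest f with faults ≤ 7 is 4.

4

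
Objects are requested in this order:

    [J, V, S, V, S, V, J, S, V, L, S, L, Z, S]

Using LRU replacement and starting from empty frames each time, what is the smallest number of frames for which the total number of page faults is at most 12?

f=1: 14 faults
f=2: 10 faults
f=3: 5 faults
f=4: 5 faults
f=5: 5 faults
Smallest f with faults ≤ 12 is 2.

2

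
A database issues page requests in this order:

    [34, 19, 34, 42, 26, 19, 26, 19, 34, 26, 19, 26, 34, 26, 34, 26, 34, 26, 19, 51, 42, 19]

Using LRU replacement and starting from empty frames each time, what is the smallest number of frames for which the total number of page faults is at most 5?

f=1: 22 faults
f=2: 13 faults
f=3: 8 faults
f=4: 6 faults
f=5: 5 faults
Smallest f with faults ≤ 5 is 5.

5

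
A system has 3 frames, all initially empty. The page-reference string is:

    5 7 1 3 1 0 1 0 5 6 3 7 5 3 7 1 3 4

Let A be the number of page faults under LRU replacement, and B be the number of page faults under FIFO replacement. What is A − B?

Under LRU: F F F F . F . . F F F F F . . F . F → 12 faults.
Under FIFO: F F F F . F . . F F F F F . . F F F → 13 faults.
A − B = 12 − 13 = -1.

-1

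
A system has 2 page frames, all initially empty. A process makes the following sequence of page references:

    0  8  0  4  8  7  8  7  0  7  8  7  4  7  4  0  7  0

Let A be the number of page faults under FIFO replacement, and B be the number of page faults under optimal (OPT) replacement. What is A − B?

3

Under FIFO: F F . F . F F . F F F . F F . F . . → 11 faults.
Under OPT: F F . F . F . . F . F . F . . F . . → 8 faults.
A − B = 11 − 8 = 3.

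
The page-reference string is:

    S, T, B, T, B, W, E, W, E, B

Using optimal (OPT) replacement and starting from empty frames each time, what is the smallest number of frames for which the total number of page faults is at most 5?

f=1: 10 faults
f=2: 6 faults
f=3: 5 faults
f=4: 5 faults
f=5: 5 faults
Smallest f with faults ≤ 5 is 3.

3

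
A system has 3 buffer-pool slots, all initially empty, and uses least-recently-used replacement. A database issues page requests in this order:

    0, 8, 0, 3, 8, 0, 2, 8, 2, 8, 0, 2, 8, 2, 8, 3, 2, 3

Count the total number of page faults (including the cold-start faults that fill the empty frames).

5

0 → miss, frames [0]
8 → miss, frames [0, 8]
0 → hit
3 → miss, frames [8, 0, 3]
8 → hit
0 → hit
2 → miss, evict 3, frames [8, 0, 2]
8 → hit
2 → hit
8 → hit
0 → hit
2 → hit
8 → hit
2 → hit
8 → hit
3 → miss, evict 0, frames [2, 8, 3]
2 → hit
3 → hit
Page faults: 5.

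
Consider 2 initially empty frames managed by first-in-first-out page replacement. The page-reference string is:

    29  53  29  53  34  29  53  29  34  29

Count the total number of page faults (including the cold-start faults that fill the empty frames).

7

29 -> miss, frames {29}
53 -> miss, frames {29,53}
29 -> hit
53 -> hit
34 -> miss, evict 29, frames {53,34}
29 -> miss, evict 53, frames {34,29}
53 -> miss, evict 34, frames {29,53}
29 -> hit
34 -> miss, evict 29, frames {53,34}
29 -> miss, evict 53, frames {34,29}
Page faults: 7.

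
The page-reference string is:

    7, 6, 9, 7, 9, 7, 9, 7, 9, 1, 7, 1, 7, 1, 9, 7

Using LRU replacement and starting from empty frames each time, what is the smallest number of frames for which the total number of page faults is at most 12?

f=1: 16 faults
f=2: 8 faults
f=3: 4 faults
f=4: 4 faults
Smallest f with faults ≤ 12 is 2.

2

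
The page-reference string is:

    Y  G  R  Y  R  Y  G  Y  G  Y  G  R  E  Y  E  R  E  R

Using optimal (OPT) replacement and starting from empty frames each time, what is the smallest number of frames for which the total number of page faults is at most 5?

3

f=1: 18 faults
f=2: 7 faults
f=3: 4 faults
f=4: 4 faults
Smallest f with faults ≤ 5 is 3.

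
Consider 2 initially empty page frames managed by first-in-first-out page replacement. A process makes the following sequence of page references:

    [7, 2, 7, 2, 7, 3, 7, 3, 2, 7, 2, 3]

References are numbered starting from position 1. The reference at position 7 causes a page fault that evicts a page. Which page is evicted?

pos 1: 7: miss, frames [7]
pos 2: 2: miss, frames [7, 2]
pos 3: 7: hit
pos 4: 2: hit
pos 5: 7: hit
pos 6: 3: miss, evict 7, frames [2, 3]
pos 7: 7: miss, evict 2, frames [3, 7]
At position 7, page 2 is evicted.

2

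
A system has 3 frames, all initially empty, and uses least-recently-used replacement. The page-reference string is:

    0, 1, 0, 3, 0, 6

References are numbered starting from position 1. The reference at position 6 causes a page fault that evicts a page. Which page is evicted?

1

pos 1: 0 -> fault, frames {0}
pos 2: 1 -> fault, frames {0,1}
pos 3: 0 -> hit
pos 4: 3 -> fault, frames {1,0,3}
pos 5: 0 -> hit
pos 6: 6 -> fault, evict 1, frames {3,0,6}
At position 6, page 1 is evicted.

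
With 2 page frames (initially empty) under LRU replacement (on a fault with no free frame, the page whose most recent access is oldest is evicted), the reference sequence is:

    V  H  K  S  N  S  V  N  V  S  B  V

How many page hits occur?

2

V: fault, frames [V]
H: fault, frames [V, H]
K: fault, evict V, frames [H, K]
S: fault, evict H, frames [K, S]
N: fault, evict K, frames [S, N]
S: hit
V: fault, evict N, frames [S, V]
N: fault, evict S, frames [V, N]
V: hit
S: fault, evict N, frames [V, S]
B: fault, evict V, frames [S, B]
V: fault, evict S, frames [B, V]
Hits: 2.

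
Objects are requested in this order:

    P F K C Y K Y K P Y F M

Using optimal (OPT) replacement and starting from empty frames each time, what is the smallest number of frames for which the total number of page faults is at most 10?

2

f=1: 12 faults
f=2: 8 faults
f=3: 7 faults
f=4: 6 faults
f=5: 6 faults
f=6: 6 faults
Smallest f with faults ≤ 10 is 2.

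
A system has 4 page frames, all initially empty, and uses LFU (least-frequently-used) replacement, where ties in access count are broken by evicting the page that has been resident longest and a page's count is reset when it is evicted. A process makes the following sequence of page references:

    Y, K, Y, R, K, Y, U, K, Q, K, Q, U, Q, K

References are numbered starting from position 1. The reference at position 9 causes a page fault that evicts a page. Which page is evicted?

R

pos 1: Y: miss, frames [Y]
pos 2: K: miss, frames [Y, K]
pos 3: Y: hit
pos 4: R: miss, frames [Y, K, R]
pos 5: K: hit
pos 6: Y: hit
pos 7: U: miss, frames [Y, K, R, U]
pos 8: K: hit
pos 9: Q: miss, evict R, frames [Y, K, U, Q]
At position 9, page R is evicted.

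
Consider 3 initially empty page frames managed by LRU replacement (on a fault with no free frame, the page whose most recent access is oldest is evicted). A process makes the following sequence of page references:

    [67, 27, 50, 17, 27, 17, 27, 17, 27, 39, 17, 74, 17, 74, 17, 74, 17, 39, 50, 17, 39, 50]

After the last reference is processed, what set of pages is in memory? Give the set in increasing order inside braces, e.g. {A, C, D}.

{17, 39, 50}

67 → fault, frames {67}
27 → fault, frames {67,27}
50 → fault, frames {67,27,50}
17 → fault, evict 67, frames {27,50,17}
27 → hit
17 → hit
27 → hit
17 → hit
27 → hit
39 → fault, evict 50, frames {17,27,39}
17 → hit
74 → fault, evict 27, frames {39,17,74}
17 → hit
74 → hit
17 → hit
74 → hit
17 → hit
39 → hit
50 → fault, evict 74, frames {17,39,50}
17 → hit
39 → hit
50 → hit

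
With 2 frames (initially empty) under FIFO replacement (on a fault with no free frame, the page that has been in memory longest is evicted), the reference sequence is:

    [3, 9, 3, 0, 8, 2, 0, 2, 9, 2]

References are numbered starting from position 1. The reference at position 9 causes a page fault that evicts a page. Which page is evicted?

2

pos 1: 3: fault, frames (3)
pos 2: 9: fault, frames (3 9)
pos 3: 3: hit
pos 4: 0: fault, evict 3, frames (9 0)
pos 5: 8: fault, evict 9, frames (0 8)
pos 6: 2: fault, evict 0, frames (8 2)
pos 7: 0: fault, evict 8, frames (2 0)
pos 8: 2: hit
pos 9: 9: fault, evict 2, frames (0 9)
At position 9, page 2 is evicted.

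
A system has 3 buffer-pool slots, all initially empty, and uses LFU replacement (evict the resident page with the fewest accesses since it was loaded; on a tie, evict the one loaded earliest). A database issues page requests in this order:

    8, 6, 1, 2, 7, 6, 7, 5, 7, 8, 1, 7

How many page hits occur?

8: fault, frames {8}
6: fault, frames {8,6}
1: fault, frames {8,6,1}
2: fault, evict 8, frames {6,1,2}
7: fault, evict 6, frames {1,2,7}
6: fault, evict 1, frames {2,7,6}
7: hit
5: fault, evict 2, frames {7,6,5}
7: hit
8: fault, evict 6, frames {7,5,8}
1: fault, evict 5, frames {7,8,1}
7: hit
Hits: 3.

3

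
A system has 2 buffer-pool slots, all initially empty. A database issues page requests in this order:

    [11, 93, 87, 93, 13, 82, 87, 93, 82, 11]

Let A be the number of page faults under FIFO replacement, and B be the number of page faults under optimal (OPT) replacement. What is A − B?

2

Under FIFO: F F F . F F F F F F → 9 faults.
Under OPT: F F F . F F . F . F → 7 faults.
A − B = 9 − 7 = 2.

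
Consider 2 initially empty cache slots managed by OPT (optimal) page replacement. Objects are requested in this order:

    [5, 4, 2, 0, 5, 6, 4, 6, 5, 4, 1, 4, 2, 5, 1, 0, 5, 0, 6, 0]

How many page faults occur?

5 → miss, frames (5)
4 → miss, frames (5 4)
2 → miss, evict 4, frames (5 2)
0 → miss, evict 2, frames (5 0)
5 → hit
6 → miss, evict 0, frames (5 6)
4 → miss, evict 5, frames (6 4)
6 → hit
5 → miss, evict 6, frames (4 5)
4 → hit
1 → miss, evict 5, frames (4 1)
4 → hit
2 → miss, evict 4, frames (1 2)
5 → miss, evict 2, frames (1 5)
1 → hit
0 → miss, evict 1, frames (5 0)
5 → hit
0 → hit
6 → miss, evict 5, frames (0 6)
0 → hit
Page faults: 12.

12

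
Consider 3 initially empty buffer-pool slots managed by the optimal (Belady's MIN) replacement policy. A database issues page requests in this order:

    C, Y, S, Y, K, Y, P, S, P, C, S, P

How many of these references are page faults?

C -> miss, frames {C}
Y -> miss, frames {C,Y}
S -> miss, frames {C,Y,S}
Y -> hit
K -> miss, evict C, frames {Y,S,K}
Y -> hit
P -> miss, evict K, frames {Y,S,P}
S -> hit
P -> hit
C -> miss, evict Y, frames {S,P,C}
S -> hit
P -> hit
Page faults: 6.

6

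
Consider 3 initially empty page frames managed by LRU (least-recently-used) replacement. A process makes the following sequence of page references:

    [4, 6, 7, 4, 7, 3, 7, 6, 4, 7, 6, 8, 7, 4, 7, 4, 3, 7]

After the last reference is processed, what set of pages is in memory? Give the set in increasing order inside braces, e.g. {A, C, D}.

4 -> fault, frames {4}
6 -> fault, frames {4,6}
7 -> fault, frames {4,6,7}
4 -> hit
7 -> hit
3 -> fault, evict 6, frames {4,7,3}
7 -> hit
6 -> fault, evict 4, frames {3,7,6}
4 -> fault, evict 3, frames {7,6,4}
7 -> hit
6 -> hit
8 -> fault, evict 4, frames {7,6,8}
7 -> hit
4 -> fault, evict 6, frames {8,7,4}
7 -> hit
4 -> hit
3 -> fault, evict 8, frames {7,4,3}
7 -> hit

{3, 4, 7}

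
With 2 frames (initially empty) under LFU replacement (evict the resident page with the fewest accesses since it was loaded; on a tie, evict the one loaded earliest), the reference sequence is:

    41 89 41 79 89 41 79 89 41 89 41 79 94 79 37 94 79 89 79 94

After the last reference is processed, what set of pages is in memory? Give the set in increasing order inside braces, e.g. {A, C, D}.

41: fault, frames (41)
89: fault, frames (41 89)
41: hit
79: fault, evict 89, frames (41 79)
89: fault, evict 79, frames (41 89)
41: hit
79: fault, evict 89, frames (41 79)
89: fault, evict 79, frames (41 89)
41: hit
89: hit
41: hit
79: fault, evict 89, frames (41 79)
94: fault, evict 79, frames (41 94)
79: fault, evict 94, frames (41 79)
37: fault, evict 79, frames (41 37)
94: fault, evict 37, frames (41 94)
79: fault, evict 94, frames (41 79)
89: fault, evict 79, frames (41 89)
79: fault, evict 89, frames (41 79)
94: fault, evict 79, frames (41 94)

{41, 94}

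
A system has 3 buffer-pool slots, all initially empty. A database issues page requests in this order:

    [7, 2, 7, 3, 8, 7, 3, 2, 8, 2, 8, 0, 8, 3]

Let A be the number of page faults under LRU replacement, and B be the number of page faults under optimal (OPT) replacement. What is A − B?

Under LRU: F F . F F . . F F . . F . F → 8 faults.
Under OPT: F F . F F . . F . . . F . . → 6 faults.
A − B = 8 − 6 = 2.

2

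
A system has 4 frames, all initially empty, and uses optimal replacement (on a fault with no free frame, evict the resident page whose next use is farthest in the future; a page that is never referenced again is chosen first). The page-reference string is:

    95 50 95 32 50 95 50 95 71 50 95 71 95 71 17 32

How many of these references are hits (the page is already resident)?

95: miss, frames {95}
50: miss, frames {95,50}
95: hit
32: miss, frames {95,50,32}
50: hit
95: hit
50: hit
95: hit
71: miss, frames {95,50,32,71}
50: hit
95: hit
71: hit
95: hit
71: hit
17: miss, evict 71, frames {95,50,32,17}
32: hit
Hits: 11.

11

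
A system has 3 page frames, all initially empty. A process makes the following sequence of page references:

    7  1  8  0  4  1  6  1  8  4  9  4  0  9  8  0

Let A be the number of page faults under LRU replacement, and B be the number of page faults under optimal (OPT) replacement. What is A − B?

Under LRU: F F F F F F F . F F F . F . F . → 12 faults.
Under OPT: F F F F F . F . . F F . F . . . → 9 faults.
A − B = 12 − 9 = 3.

3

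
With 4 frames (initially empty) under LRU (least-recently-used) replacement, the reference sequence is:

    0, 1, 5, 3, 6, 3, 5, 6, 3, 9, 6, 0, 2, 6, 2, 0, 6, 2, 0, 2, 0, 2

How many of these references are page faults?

0: fault, frames [0]
1: fault, frames [0, 1]
5: fault, frames [0, 1, 5]
3: fault, frames [0, 1, 5, 3]
6: fault, evict 0, frames [1, 5, 3, 6]
3: hit
5: hit
6: hit
3: hit
9: fault, evict 1, frames [5, 6, 3, 9]
6: hit
0: fault, evict 5, frames [3, 9, 6, 0]
2: fault, evict 3, frames [9, 6, 0, 2]
6: hit
2: hit
0: hit
6: hit
2: hit
0: hit
2: hit
0: hit
2: hit
Page faults: 8.

8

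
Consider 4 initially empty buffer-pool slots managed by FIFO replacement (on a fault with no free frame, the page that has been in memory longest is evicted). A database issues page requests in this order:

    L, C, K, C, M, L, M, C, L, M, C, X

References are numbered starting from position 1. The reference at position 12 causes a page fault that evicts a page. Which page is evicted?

L

pos 1: L -> miss, frames {L}
pos 2: C -> miss, frames {L,C}
pos 3: K -> miss, frames {L,C,K}
pos 4: C -> hit
pos 5: M -> miss, frames {L,C,K,M}
pos 6: L -> hit
pos 7: M -> hit
pos 8: C -> hit
pos 9: L -> hit
pos 10: M -> hit
pos 11: C -> hit
pos 12: X -> miss, evict L, frames {C,K,M,X}
At position 12, page L is evicted.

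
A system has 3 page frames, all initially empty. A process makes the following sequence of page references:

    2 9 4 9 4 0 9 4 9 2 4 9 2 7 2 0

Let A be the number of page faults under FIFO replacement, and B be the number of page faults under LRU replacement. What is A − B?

1

Under FIFO: F F F . . F . . . F . F . F . F → 8 faults.
Under LRU: F F F . . F . . . F . . . F . F → 7 faults.
A − B = 8 − 7 = 1.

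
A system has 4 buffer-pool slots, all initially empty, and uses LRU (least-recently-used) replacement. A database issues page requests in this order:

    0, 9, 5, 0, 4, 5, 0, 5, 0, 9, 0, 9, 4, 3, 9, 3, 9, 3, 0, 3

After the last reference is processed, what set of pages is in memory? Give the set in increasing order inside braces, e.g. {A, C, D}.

0 -> fault, frames {0}
9 -> fault, frames {0,9}
5 -> fault, frames {0,9,5}
0 -> hit
4 -> fault, frames {9,5,0,4}
5 -> hit
0 -> hit
5 -> hit
0 -> hit
9 -> hit
0 -> hit
9 -> hit
4 -> hit
3 -> fault, evict 5, frames {0,9,4,3}
9 -> hit
3 -> hit
9 -> hit
3 -> hit
0 -> hit
3 -> hit

{0, 3, 4, 9}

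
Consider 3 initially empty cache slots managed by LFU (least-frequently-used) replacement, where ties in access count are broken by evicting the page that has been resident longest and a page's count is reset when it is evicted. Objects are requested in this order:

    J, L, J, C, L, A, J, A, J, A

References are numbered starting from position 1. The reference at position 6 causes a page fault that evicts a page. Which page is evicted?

pos 1: J → fault, frames {J}
pos 2: L → fault, frames {J,L}
pos 3: J → hit
pos 4: C → fault, frames {J,L,C}
pos 5: L → hit
pos 6: A → fault, evict C, frames {J,L,A}
At position 6, page C is evicted.

C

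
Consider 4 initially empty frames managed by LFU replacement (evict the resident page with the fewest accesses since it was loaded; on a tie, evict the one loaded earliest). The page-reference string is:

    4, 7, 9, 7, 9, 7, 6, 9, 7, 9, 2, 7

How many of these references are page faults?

4: fault, frames (4)
7: fault, frames (4 7)
9: fault, frames (4 7 9)
7: hit
9: hit
7: hit
6: fault, frames (4 7 9 6)
9: hit
7: hit
9: hit
2: fault, evict 4, frames (7 9 6 2)
7: hit
Page faults: 5.

5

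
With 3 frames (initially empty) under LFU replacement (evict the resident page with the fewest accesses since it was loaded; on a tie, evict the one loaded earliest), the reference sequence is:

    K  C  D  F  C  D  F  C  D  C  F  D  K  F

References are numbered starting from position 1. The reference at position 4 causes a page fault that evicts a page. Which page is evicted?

K

pos 1: K → fault, frames (K)
pos 2: C → fault, frames (K C)
pos 3: D → fault, frames (K C D)
pos 4: F → fault, evict K, frames (C D F)
At position 4, page K is evicted.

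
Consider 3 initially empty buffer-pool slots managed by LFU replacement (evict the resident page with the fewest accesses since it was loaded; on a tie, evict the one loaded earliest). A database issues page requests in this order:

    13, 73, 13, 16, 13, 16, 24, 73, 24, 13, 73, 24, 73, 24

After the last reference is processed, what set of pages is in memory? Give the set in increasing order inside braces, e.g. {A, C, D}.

13 -> fault, frames {13}
73 -> fault, frames {13,73}
13 -> hit
16 -> fault, frames {13,73,16}
13 -> hit
16 -> hit
24 -> fault, evict 73, frames {13,16,24}
73 -> fault, evict 24, frames {13,16,73}
24 -> fault, evict 73, frames {13,16,24}
13 -> hit
73 -> fault, evict 24, frames {13,16,73}
24 -> fault, evict 73, frames {13,16,24}
73 -> fault, evict 24, frames {13,16,73}
24 -> fault, evict 73, frames {13,16,24}

{13, 16, 24}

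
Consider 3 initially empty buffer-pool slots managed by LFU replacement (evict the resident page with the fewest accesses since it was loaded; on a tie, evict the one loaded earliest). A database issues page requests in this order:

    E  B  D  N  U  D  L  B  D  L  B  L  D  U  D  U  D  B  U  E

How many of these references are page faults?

11

E → miss, frames [E]
B → miss, frames [E, B]
D → miss, frames [E, B, D]
N → miss, evict E, frames [B, D, N]
U → miss, evict B, frames [D, N, U]
D → hit
L → miss, evict N, frames [D, U, L]
B → miss, evict U, frames [D, L, B]
D → hit
L → hit
B → hit
L → hit
D → hit
U → miss, evict B, frames [D, L, U]
D → hit
U → hit
D → hit
B → miss, evict U, frames [D, L, B]
U → miss, evict B, frames [D, L, U]
E → miss, evict U, frames [D, L, E]
Page faults: 11.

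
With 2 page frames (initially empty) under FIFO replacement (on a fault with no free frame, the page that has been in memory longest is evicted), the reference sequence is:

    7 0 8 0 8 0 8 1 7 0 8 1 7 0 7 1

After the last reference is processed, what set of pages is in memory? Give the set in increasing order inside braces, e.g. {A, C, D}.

{0, 1}

7 -> miss, frames (7)
0 -> miss, frames (7 0)
8 -> miss, evict 7, frames (0 8)
0 -> hit
8 -> hit
0 -> hit
8 -> hit
1 -> miss, evict 0, frames (8 1)
7 -> miss, evict 8, frames (1 7)
0 -> miss, evict 1, frames (7 0)
8 -> miss, evict 7, frames (0 8)
1 -> miss, evict 0, frames (8 1)
7 -> miss, evict 8, frames (1 7)
0 -> miss, evict 1, frames (7 0)
7 -> hit
1 -> miss, evict 7, frames (0 1)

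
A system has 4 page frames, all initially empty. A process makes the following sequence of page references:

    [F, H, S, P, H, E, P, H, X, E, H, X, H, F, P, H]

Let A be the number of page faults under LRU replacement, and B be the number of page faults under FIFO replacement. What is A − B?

-1

Under LRU: F F F F . F . . F . . . . F F . → 8 faults.
Under FIFO: F F F F . F . . F . F . . F F . → 9 faults.
A − B = 8 − 9 = -1.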